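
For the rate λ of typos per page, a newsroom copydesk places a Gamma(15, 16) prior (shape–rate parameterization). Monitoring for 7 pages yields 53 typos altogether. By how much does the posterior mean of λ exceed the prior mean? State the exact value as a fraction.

743/368

Total count 53 over total exposure 7 pages.
Conjugate update: add total count to the shape and total exposure to the rate, giving Gamma(68, 23).
Posterior mean = 68/23 = 68/23; prior mean = 15/16 = 15/16. Difference = 68/23 − 15/16 = 743/368.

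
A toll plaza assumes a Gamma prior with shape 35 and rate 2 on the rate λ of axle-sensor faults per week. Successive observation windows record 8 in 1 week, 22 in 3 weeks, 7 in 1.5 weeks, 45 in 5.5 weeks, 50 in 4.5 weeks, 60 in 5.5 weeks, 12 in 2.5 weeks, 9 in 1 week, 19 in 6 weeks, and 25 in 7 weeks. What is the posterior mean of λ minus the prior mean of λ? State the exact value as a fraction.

Total count: 8 + 22 + 7 + 45 + 50 + 60 + 12 + 9 + 19 + 25 = 257.
Total exposure: 1 + 3 + 1.5 + 5.5 + 4.5 + 5.5 + 2.5 + 1 + 6 + 7 = 37.5 weeks.
The Gamma prior is conjugate for the Poisson rate, so λ | data ~ Gamma(35+257, 2+37.5) = Gamma(292, 79/2).
Posterior mean = 292/(79/2) = 584/79; prior mean = 35/2 = 35/2. Difference = 584/79 − 35/2 = -1597/158.

-1597/158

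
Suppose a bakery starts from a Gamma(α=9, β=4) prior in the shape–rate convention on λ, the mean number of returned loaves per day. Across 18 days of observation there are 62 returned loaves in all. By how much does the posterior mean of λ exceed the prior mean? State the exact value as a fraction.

43/44

Total count 62 over total exposure 18 days.
Conjugate update: add total count to the shape and total exposure to the rate, giving Gamma(71, 22).
Posterior mean = 71/22 = 71/22; prior mean = 9/4 = 9/4. Difference = 71/22 − 9/4 = 43/44.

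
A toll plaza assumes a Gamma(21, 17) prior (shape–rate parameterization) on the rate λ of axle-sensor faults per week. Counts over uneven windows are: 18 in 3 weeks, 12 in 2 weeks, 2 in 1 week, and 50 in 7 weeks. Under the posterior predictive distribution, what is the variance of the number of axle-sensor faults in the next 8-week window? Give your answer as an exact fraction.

Total count: 18 + 12 + 2 + 50 = 82.
Total exposure: 3 + 2 + 1 + 7 = 13 weeks.
Posterior: α' = 21 + 82 = 103, β' = 17 + 13 = 30.
The posterior predictive for a window of length T is Negative Binomial with variance T·α'·(β'+T)/β'² = 8·103·38/900 = 7828/225.

7828/225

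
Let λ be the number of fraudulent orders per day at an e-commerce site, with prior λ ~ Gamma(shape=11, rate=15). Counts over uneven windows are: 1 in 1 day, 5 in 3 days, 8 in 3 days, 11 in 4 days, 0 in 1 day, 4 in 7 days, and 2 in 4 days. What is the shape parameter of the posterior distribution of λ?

42

Total count: 1 + 5 + 8 + 11 + 0 + 4 + 2 = 31.
Total exposure: 1 + 3 + 3 + 4 + 1 + 7 + 4 = 23 days.
The Gamma prior is conjugate for the Poisson rate, so λ | data ~ Gamma(11+31, 15+23) = Gamma(42, 38).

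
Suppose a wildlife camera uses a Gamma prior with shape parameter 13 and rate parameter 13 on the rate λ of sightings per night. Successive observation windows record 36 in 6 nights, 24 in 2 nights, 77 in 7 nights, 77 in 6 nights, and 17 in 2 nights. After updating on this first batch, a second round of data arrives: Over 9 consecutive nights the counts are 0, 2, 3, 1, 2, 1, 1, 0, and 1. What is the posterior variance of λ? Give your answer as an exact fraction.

Total count: 36 + 24 + 77 + 77 + 17 = 231.
Total exposure: 6 + 2 + 7 + 6 + 2 = 23 nights.
After the first batch: Gamma(13 + 231, 13 + 23) = Gamma(244, 36).
Total count: 0 + 2 + 3 + 1 + 2 + 1 + 1 + 0 + 1 = 11.
Total exposure: 9 nights.
After the second batch: Gamma(244 + 11, 36 + 9) = Gamma(255, 45).
Posterior variance = α'/β'² = 255/2025 = 17/135.

17/135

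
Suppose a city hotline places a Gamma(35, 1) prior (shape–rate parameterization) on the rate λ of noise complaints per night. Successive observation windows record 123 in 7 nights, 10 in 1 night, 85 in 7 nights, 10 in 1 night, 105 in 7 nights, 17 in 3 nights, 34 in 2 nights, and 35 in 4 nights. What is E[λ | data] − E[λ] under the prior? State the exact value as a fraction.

-701/33

Total count: 123 + 10 + 85 + 10 + 105 + 17 + 34 + 35 = 419.
Total exposure: 7 + 1 + 7 + 1 + 7 + 3 + 2 + 4 = 32 nights.
Posterior: α' = 35 + 419 = 454, β' = 1 + 32 = 33.
Posterior mean = 454/33 = 454/33; prior mean = 35/1 = 35. Difference = 454/33 − 35 = -701/33.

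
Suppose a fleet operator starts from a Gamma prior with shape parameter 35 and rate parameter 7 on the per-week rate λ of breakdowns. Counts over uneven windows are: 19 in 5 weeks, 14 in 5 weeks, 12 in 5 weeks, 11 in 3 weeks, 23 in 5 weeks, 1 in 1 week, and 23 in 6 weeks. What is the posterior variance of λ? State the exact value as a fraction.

Total count: 19 + 14 + 12 + 11 + 23 + 1 + 23 = 103.
Total exposure: 5 + 5 + 5 + 3 + 5 + 1 + 6 = 30 weeks.
Posterior: α' = 35 + 103 = 138, β' = 7 + 30 = 37.
Posterior variance = α'/β'² = 138/1369.

138/1369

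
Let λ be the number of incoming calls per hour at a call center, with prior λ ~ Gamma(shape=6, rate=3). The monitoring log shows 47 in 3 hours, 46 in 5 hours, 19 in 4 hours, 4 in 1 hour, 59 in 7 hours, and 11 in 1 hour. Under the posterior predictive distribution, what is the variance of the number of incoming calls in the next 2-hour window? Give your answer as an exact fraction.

52/3

Total count: 47 + 46 + 19 + 4 + 59 + 11 = 186.
Total exposure: 3 + 5 + 4 + 1 + 7 + 1 = 21 hours.
Conjugate update: add total count to the shape and total exposure to the rate, giving Gamma(192, 24).
The posterior predictive for a window of length T is Negative Binomial with variance T·α'·(β'+T)/β'² = 2·192·26/576 = 52/3.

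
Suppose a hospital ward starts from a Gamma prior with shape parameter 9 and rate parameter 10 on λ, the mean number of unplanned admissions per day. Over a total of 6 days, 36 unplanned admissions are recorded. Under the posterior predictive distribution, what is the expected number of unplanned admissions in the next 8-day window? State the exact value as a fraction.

45/2

Total count 36 over total exposure 6 days.
Posterior: α' = 9 + 36 = 45, β' = 10 + 6 = 16.
Predictive mean over an 8-day window = T·E[λ|data] = 8·45/16 = 45/2.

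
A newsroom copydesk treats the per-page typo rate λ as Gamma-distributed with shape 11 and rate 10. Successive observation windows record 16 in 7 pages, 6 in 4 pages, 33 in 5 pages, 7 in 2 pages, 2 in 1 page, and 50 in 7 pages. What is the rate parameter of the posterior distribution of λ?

36

Total count: 16 + 6 + 33 + 7 + 2 + 50 = 114.
Total exposure: 7 + 4 + 5 + 2 + 1 + 7 = 26 pages.
Conjugate update: add total count to the shape and total exposure to the rate, giving Gamma(125, 36).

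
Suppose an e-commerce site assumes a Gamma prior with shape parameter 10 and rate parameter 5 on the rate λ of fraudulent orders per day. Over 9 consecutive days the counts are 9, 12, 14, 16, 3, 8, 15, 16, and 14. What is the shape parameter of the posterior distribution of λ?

117

Total count: 9 + 12 + 14 + 16 + 3 + 8 + 15 + 16 + 14 = 107.
Total exposure: 9 days.
The Gamma prior is conjugate for the Poisson rate, so λ | data ~ Gamma(10+107, 5+9) = Gamma(117, 14).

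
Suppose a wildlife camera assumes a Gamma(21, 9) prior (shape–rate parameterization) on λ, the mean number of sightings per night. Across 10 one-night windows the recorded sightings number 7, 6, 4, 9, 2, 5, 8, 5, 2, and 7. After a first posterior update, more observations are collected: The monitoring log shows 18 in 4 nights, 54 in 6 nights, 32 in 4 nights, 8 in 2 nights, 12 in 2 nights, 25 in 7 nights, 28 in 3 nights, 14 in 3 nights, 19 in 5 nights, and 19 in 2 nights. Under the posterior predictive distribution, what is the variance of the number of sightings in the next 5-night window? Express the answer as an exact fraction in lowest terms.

94550/3249

Total count: 7 + 6 + 4 + 9 + 2 + 5 + 8 + 5 + 2 + 7 = 55.
Total exposure: 10 nights.
After the first batch: Gamma(21 + 55, 9 + 10) = Gamma(76, 19).
Total count: 18 + 54 + 32 + 8 + 12 + 25 + 28 + 14 + 19 + 19 = 229.
Total exposure: 4 + 6 + 4 + 2 + 2 + 7 + 3 + 3 + 5 + 2 = 38 nights.
After the second batch: Gamma(76 + 229, 19 + 38) = Gamma(305, 57).
The posterior predictive for a window of length T is Negative Binomial with variance T·α'·(β'+T)/β'² = 5·305·62/3249 = 94550/3249.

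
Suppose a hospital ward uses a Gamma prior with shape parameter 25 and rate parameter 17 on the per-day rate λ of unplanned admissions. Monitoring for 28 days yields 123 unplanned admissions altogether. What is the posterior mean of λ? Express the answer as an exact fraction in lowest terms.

148/45

Total count 123 over total exposure 28 days.
Gamma(α, β) with Poisson data over total exposure Σt gives posterior Gamma(α+Σx, β+Σt) = Gamma(148, 45).
Posterior mean = α'/β' = 148/45.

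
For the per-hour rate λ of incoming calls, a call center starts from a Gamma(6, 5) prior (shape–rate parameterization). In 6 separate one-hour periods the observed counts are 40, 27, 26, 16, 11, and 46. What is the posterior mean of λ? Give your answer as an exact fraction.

172/11

Total count: 40 + 27 + 26 + 16 + 11 + 46 = 166.
Total exposure: 6 hours.
The Gamma prior is conjugate for the Poisson rate, so λ | data ~ Gamma(6+166, 5+6) = Gamma(172, 11).
Posterior mean = α'/β' = 172/11.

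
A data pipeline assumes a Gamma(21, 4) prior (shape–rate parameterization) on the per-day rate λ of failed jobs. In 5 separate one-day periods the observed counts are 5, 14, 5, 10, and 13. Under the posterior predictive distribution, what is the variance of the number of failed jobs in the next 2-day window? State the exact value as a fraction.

Total count: 5 + 14 + 5 + 10 + 13 = 47.
Total exposure: 5 days.
By Gamma–Poisson conjugacy, the posterior is Gamma(α + Σx, β + Σt) = Gamma(21 + 47, 4 + 5) = Gamma(68, 9).
The posterior predictive for a window of length T is Negative Binomial with variance T·α'·(β'+T)/β'² = 2·68·11/81 = 1496/81.

1496/81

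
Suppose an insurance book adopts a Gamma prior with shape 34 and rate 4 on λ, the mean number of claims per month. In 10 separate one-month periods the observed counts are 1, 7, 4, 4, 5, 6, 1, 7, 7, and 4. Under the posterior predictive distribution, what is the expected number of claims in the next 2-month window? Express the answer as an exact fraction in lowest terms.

Total count: 1 + 7 + 4 + 4 + 5 + 6 + 1 + 7 + 7 + 4 = 46.
Total exposure: 10 months.
By Gamma–Poisson conjugacy, the posterior is Gamma(α + Σx, β + Σt) = Gamma(34 + 46, 4 + 10) = Gamma(80, 14).
Predictive mean over a 2-month window = T·E[λ|data] = 2·80/14 = 80/7.

80/7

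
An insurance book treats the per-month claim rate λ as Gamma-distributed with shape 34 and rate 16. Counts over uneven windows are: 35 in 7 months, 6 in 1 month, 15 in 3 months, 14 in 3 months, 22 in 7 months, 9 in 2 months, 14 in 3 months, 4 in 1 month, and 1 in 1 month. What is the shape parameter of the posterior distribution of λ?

154

Total count: 35 + 6 + 15 + 14 + 22 + 9 + 14 + 4 + 1 = 120.
Total exposure: 7 + 1 + 3 + 3 + 7 + 2 + 3 + 1 + 1 = 28 months.
The Gamma prior is conjugate for the Poisson rate, so λ | data ~ Gamma(34+120, 16+28) = Gamma(154, 44).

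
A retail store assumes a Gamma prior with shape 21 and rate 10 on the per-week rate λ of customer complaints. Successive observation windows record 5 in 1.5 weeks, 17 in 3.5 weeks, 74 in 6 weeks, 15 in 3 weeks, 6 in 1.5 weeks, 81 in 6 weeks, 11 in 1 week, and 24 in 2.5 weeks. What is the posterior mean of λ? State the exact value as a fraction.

Total count: 5 + 17 + 74 + 15 + 6 + 81 + 11 + 24 = 233.
Total exposure: 1.5 + 3.5 + 6 + 3 + 1.5 + 6 + 1 + 2.5 = 25 weeks.
Conjugate update: add total count to the shape and total exposure to the rate, giving Gamma(254, 35).
Posterior mean = α'/β' = 254/35.

254/35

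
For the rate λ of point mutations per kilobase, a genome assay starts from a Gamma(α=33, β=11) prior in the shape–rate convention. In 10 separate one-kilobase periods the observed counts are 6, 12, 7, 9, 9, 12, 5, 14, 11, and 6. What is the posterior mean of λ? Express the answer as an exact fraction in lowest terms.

Total count: 6 + 12 + 7 + 9 + 9 + 12 + 5 + 14 + 11 + 6 = 91.
Total exposure: 10 kilobases.
Conjugate update: add total count to the shape and total exposure to the rate, giving Gamma(124, 21).
Posterior mean = α'/β' = 124/21.

124/21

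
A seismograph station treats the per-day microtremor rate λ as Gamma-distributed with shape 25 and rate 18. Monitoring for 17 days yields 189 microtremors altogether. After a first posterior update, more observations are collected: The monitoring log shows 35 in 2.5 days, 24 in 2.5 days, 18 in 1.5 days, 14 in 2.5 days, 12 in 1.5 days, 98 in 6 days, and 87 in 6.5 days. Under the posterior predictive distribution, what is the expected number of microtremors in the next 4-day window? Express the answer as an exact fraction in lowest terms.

1004/29

Total count 189 over total exposure 17 days.
After the first batch: Gamma(25 + 189, 18 + 17) = Gamma(214, 35).
Total count: 35 + 24 + 18 + 14 + 12 + 98 + 87 = 288.
Total exposure: 2.5 + 2.5 + 1.5 + 2.5 + 1.5 + 6 + 6.5 = 23 days.
After the second batch: Gamma(214 + 288, 35 + 23) = Gamma(502, 58).
Predictive mean over a 4-day window = T·E[λ|data] = 4·502/58 = 1004/29.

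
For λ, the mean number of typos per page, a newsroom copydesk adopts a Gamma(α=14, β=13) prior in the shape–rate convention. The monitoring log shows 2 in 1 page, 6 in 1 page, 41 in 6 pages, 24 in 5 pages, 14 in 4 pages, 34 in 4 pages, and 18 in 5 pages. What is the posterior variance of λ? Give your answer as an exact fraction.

Total count: 2 + 6 + 41 + 24 + 14 + 34 + 18 = 139.
Total exposure: 1 + 1 + 6 + 5 + 4 + 4 + 5 = 26 pages.
Gamma(α, β) with Poisson data over total exposure Σt gives posterior Gamma(α+Σx, β+Σt) = Gamma(153, 39).
Posterior variance = α'/β'² = 153/1521 = 17/169.

17/169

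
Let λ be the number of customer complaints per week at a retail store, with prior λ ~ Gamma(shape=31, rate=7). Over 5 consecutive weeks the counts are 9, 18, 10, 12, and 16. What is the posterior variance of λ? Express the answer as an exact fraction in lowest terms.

Total count: 9 + 18 + 10 + 12 + 16 = 65.
Total exposure: 5 weeks.
Conjugate update: add total count to the shape and total exposure to the rate, giving Gamma(96, 12).
Posterior variance = α'/β'² = 96/144 = 2/3.

2/3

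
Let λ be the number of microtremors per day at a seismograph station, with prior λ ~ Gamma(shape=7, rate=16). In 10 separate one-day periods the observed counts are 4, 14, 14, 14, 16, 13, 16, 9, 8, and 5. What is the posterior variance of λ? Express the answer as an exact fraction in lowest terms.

30/169

Total count: 4 + 14 + 14 + 14 + 16 + 13 + 16 + 9 + 8 + 5 = 113.
Total exposure: 10 days.
The Gamma prior is conjugate for the Poisson rate, so λ | data ~ Gamma(7+113, 16+10) = Gamma(120, 26).
Posterior variance = α'/β'² = 120/676 = 30/169.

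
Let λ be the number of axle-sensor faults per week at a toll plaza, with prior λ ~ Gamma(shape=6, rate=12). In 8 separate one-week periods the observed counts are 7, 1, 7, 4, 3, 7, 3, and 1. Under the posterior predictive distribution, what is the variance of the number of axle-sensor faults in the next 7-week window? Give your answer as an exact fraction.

Total count: 7 + 1 + 7 + 4 + 3 + 7 + 3 + 1 = 33.
Total exposure: 8 weeks.
The Gamma prior is conjugate for the Poisson rate, so λ | data ~ Gamma(6+33, 12+8) = Gamma(39, 20).
The posterior predictive for a window of length T is Negative Binomial with variance T·α'·(β'+T)/β'² = 7·39·27/400 = 7371/400.

7371/400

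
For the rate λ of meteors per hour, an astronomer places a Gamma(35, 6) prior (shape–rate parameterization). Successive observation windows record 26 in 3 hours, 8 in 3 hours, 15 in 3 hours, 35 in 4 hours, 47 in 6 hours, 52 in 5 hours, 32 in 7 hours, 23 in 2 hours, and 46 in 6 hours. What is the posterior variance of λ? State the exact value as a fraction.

319/2025

Total count: 26 + 8 + 15 + 35 + 47 + 52 + 32 + 23 + 46 = 284.
Total exposure: 3 + 3 + 3 + 4 + 6 + 5 + 7 + 2 + 6 = 39 hours.
Posterior: α' = 35 + 284 = 319, β' = 6 + 39 = 45.
Posterior variance = α'/β'² = 319/2025.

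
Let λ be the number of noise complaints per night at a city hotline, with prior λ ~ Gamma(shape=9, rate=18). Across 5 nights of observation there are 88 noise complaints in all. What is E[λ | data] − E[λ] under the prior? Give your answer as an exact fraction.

171/46

Total count 88 over total exposure 5 nights.
Gamma(α, β) with Poisson data over total exposure Σt gives posterior Gamma(α+Σx, β+Σt) = Gamma(97, 23).
Posterior mean = 97/23 = 97/23; prior mean = 9/18 = 1/2. Difference = 97/23 − 1/2 = 171/46.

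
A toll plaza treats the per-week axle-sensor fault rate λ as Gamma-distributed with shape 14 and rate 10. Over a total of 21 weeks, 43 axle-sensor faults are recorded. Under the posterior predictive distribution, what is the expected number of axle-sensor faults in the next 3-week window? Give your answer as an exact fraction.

Total count 43 over total exposure 21 weeks.
By Gamma–Poisson conjugacy, the posterior is Gamma(α + Σx, β + Σt) = Gamma(14 + 43, 10 + 21) = Gamma(57, 31).
Predictive mean over a 3-week window = T·E[λ|data] = 3·57/31 = 171/31.

171/31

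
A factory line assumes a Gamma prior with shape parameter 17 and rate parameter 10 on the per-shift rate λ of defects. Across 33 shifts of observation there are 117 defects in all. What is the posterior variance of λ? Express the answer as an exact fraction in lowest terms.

134/1849

Total count 117 over total exposure 33 shifts.
Posterior: α' = 17 + 117 = 134, β' = 10 + 33 = 43.
Posterior variance = α'/β'² = 134/1849.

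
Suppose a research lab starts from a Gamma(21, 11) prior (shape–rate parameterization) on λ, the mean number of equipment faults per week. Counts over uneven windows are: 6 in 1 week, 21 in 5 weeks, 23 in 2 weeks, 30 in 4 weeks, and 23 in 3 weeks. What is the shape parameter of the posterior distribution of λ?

Total count: 6 + 21 + 23 + 30 + 23 = 103.
Total exposure: 1 + 5 + 2 + 4 + 3 = 15 weeks.
The Gamma prior is conjugate for the Poisson rate, so λ | data ~ Gamma(21+103, 11+15) = Gamma(124, 26).

124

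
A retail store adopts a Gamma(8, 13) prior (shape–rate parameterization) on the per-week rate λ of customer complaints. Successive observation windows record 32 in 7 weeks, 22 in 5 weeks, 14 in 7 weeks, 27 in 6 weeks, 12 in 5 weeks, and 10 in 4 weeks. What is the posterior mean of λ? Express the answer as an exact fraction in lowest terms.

125/47

Total count: 32 + 22 + 14 + 27 + 12 + 10 = 117.
Total exposure: 7 + 5 + 7 + 6 + 5 + 4 = 34 weeks.
The Gamma prior is conjugate for the Poisson rate, so λ | data ~ Gamma(8+117, 13+34) = Gamma(125, 47).
Posterior mean = α'/β' = 125/47.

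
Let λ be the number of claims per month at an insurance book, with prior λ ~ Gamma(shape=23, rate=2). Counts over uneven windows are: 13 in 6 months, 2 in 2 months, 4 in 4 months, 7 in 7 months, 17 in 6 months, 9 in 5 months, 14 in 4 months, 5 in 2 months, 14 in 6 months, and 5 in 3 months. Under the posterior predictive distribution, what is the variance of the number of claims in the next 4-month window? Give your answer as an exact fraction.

23052/2209

Total count: 13 + 2 + 4 + 7 + 17 + 9 + 14 + 5 + 14 + 5 = 90.
Total exposure: 6 + 2 + 4 + 7 + 6 + 5 + 4 + 2 + 6 + 3 = 45 months.
Posterior: α' = 23 + 90 = 113, β' = 2 + 45 = 47.
The posterior predictive for a window of length T is Negative Binomial with variance T·α'·(β'+T)/β'² = 4·113·51/2209 = 23052/2209.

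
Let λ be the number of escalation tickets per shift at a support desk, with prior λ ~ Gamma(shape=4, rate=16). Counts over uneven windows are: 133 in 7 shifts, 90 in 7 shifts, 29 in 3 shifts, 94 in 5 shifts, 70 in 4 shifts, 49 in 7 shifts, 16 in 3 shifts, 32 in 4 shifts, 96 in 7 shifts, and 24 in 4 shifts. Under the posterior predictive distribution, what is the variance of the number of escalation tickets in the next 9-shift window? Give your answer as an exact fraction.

Total count: 133 + 90 + 29 + 94 + 70 + 49 + 16 + 32 + 96 + 24 = 633.
Total exposure: 7 + 7 + 3 + 5 + 4 + 7 + 3 + 4 + 7 + 4 = 51 shifts.
By Gamma–Poisson conjugacy, the posterior is Gamma(α + Σx, β + Σt) = Gamma(4 + 633, 16 + 51) = Gamma(637, 67).
The posterior predictive for a window of length T is Negative Binomial with variance T·α'·(β'+T)/β'² = 9·637·76/4489 = 435708/4489.

435708/4489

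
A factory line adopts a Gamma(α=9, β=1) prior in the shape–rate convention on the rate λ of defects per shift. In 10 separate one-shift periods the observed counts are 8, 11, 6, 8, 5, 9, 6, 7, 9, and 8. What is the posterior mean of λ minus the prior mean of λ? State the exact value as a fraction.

Total count: 8 + 11 + 6 + 8 + 5 + 9 + 6 + 7 + 9 + 8 = 77.
Total exposure: 10 shifts.
Posterior: α' = 9 + 77 = 86, β' = 1 + 10 = 11.
Posterior mean = 86/11 = 86/11; prior mean = 9/1 = 9. Difference = 86/11 − 9 = -13/11.

-13/11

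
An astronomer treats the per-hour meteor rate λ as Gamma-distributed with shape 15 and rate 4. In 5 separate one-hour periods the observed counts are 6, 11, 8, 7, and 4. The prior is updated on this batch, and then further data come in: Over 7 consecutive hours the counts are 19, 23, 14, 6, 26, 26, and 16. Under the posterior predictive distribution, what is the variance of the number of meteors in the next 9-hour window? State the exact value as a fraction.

Total count: 6 + 11 + 8 + 7 + 4 = 36.
Total exposure: 5 hours.
After the first batch: Gamma(15 + 36, 4 + 5) = Gamma(51, 9).
Total count: 19 + 23 + 14 + 6 + 26 + 26 + 16 = 130.
Total exposure: 7 hours.
After the second batch: Gamma(51 + 130, 9 + 7) = Gamma(181, 16).
The posterior predictive for a window of length T is Negative Binomial with variance T·α'·(β'+T)/β'² = 9·181·25/256 = 40725/256.

40725/256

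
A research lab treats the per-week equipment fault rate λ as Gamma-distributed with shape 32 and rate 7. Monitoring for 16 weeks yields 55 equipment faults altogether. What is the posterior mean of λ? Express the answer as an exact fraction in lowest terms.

Total count 55 over total exposure 16 weeks.
By Gamma–Poisson conjugacy, the posterior is Gamma(α + Σx, β + Σt) = Gamma(32 + 55, 7 + 16) = Gamma(87, 23).
Posterior mean = α'/β' = 87/23.

87/23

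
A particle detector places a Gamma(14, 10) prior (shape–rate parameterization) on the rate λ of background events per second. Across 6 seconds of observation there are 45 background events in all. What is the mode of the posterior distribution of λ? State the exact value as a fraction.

29/8

Total count 45 over total exposure 6 seconds.
By Gamma–Poisson conjugacy, the posterior is Gamma(α + Σx, β + Σt) = Gamma(14 + 45, 10 + 6) = Gamma(59, 16).
Posterior mode = (α'−1)/β' = 58/16 = 29/8.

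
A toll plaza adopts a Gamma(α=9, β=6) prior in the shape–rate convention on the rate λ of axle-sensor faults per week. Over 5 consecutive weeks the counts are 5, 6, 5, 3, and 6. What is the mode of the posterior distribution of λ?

Total count: 5 + 6 + 5 + 3 + 6 = 25.
Total exposure: 5 weeks.
Gamma(α, β) with Poisson data over total exposure Σt gives posterior Gamma(α+Σx, β+Σt) = Gamma(34, 11).
Posterior mode = (α'−1)/β' = 33/11 = 3.

3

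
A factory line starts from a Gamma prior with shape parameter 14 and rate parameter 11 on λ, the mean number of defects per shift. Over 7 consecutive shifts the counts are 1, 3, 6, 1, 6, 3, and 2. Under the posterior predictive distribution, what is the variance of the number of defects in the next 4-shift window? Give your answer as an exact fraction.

Total count: 1 + 3 + 6 + 1 + 6 + 3 + 2 = 22.
Total exposure: 7 shifts.
Gamma(α, β) with Poisson data over total exposure Σt gives posterior Gamma(α+Σx, β+Σt) = Gamma(36, 18).
The posterior predictive for a window of length T is Negative Binomial with variance T·α'·(β'+T)/β'² = 4·36·22/324 = 88/9.

88/9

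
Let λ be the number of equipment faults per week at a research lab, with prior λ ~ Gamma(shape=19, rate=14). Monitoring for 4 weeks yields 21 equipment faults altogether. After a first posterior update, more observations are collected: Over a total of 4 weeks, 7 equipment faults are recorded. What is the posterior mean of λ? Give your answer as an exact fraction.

Total count 21 over total exposure 4 weeks.
After the first batch: Gamma(19 + 21, 14 + 4) = Gamma(40, 18).
Total count 7 over total exposure 4 weeks.
After the second batch: Gamma(40 + 7, 18 + 4) = Gamma(47, 22).
Posterior mean = α'/β' = 47/22.

47/22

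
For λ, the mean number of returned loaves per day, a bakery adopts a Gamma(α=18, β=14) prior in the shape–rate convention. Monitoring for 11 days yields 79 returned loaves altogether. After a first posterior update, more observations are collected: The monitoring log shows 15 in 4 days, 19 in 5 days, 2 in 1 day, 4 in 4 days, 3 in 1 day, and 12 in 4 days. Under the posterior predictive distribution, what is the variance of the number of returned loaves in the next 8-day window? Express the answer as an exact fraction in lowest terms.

Total count 79 over total exposure 11 days.
After the first batch: Gamma(18 + 79, 14 + 11) = Gamma(97, 25).
Total count: 15 + 19 + 2 + 4 + 3 + 12 = 55.
Total exposure: 4 + 5 + 1 + 4 + 1 + 4 = 19 days.
After the second batch: Gamma(97 + 55, 25 + 19) = Gamma(152, 44).
The posterior predictive for a window of length T is Negative Binomial with variance T·α'·(β'+T)/β'² = 8·152·52/1936 = 3952/121.

3952/121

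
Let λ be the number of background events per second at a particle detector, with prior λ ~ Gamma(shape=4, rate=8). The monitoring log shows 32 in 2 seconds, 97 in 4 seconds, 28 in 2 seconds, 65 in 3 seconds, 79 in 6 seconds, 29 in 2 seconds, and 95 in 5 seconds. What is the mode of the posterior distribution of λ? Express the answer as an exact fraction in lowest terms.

107/8

Total count: 32 + 97 + 28 + 65 + 79 + 29 + 95 = 425.
Total exposure: 2 + 4 + 2 + 3 + 6 + 2 + 5 = 24 seconds.
Posterior: α' = 4 + 425 = 429, β' = 8 + 24 = 32.
Posterior mode = (α'−1)/β' = 428/32 = 107/8.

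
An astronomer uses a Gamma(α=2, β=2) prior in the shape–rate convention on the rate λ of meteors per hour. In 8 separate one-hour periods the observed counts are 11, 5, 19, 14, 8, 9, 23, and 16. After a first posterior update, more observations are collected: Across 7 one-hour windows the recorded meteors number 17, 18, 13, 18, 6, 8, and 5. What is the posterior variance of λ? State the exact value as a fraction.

192/289

Total count: 11 + 5 + 19 + 14 + 8 + 9 + 23 + 16 = 105.
Total exposure: 8 hours.
After the first batch: Gamma(2 + 105, 2 + 8) = Gamma(107, 10).
Total count: 17 + 18 + 13 + 18 + 6 + 8 + 5 = 85.
Total exposure: 7 hours.
After the second batch: Gamma(107 + 85, 10 + 7) = Gamma(192, 17).
Posterior variance = α'/β'² = 192/289.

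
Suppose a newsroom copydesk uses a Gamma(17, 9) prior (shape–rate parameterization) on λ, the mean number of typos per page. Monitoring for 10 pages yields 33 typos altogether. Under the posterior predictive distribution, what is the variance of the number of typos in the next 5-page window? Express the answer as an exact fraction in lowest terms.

6000/361

Total count 33 over total exposure 10 pages.
Posterior: α' = 17 + 33 = 50, β' = 9 + 10 = 19.
The posterior predictive for a window of length T is Negative Binomial with variance T·α'·(β'+T)/β'² = 5·50·24/361 = 6000/361.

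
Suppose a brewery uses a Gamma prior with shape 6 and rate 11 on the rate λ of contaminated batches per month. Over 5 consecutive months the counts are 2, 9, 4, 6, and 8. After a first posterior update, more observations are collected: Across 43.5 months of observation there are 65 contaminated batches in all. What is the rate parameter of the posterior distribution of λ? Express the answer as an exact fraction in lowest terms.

Total count: 2 + 9 + 4 + 6 + 8 = 29.
Total exposure: 5 months.
After the first batch: Gamma(6 + 29, 11 + 5) = Gamma(35, 16).
Total count 65 over total exposure 43.5 months.
After the second batch: Gamma(35 + 65, 16 + 43.5) = Gamma(100, 119/2).

119/2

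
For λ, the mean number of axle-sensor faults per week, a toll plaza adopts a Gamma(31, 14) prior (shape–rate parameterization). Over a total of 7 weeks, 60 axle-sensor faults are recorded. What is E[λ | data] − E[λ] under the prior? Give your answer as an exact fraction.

Total count 60 over total exposure 7 weeks.
By Gamma–Poisson conjugacy, the posterior is Gamma(α + Σx, β + Σt) = Gamma(31 + 60, 14 + 7) = Gamma(91, 21).
Posterior mean = 91/21 = 13/3; prior mean = 31/14 = 31/14. Difference = 13/3 − 31/14 = 89/42.

89/42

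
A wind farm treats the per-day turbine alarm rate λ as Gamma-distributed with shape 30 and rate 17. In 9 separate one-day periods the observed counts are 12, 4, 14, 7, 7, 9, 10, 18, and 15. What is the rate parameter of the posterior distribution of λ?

Total count: 12 + 4 + 14 + 7 + 7 + 9 + 10 + 18 + 15 = 96.
Total exposure: 9 days.
By Gamma–Poisson conjugacy, the posterior is Gamma(α + Σx, β + Σt) = Gamma(30 + 96, 17 + 9) = Gamma(126, 26).

26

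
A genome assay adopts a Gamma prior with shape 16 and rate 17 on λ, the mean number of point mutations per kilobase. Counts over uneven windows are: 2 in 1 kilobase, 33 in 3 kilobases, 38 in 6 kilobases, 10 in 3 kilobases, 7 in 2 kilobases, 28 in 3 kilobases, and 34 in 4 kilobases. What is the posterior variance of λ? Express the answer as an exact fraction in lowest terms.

56/507

Total count: 2 + 33 + 38 + 10 + 7 + 28 + 34 = 152.
Total exposure: 1 + 3 + 6 + 3 + 2 + 3 + 4 = 22 kilobases.
The Gamma prior is conjugate for the Poisson rate, so λ | data ~ Gamma(16+152, 17+22) = Gamma(168, 39).
Posterior variance = α'/β'² = 168/1521 = 56/507.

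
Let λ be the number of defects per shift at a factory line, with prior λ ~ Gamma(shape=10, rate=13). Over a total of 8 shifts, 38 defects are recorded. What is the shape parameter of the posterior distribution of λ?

Total count 38 over total exposure 8 shifts.
Conjugate update: add total count to the shape and total exposure to the rate, giving Gamma(48, 21).

48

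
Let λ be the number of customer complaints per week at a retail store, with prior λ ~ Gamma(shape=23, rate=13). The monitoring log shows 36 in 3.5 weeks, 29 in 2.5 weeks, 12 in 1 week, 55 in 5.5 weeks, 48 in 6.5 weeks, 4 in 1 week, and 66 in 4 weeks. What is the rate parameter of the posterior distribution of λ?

Total count: 36 + 29 + 12 + 55 + 48 + 4 + 66 = 250.
Total exposure: 3.5 + 2.5 + 1 + 5.5 + 6.5 + 1 + 4 = 24 weeks.
Conjugate update: add total count to the shape and total exposure to the rate, giving Gamma(273, 37).

37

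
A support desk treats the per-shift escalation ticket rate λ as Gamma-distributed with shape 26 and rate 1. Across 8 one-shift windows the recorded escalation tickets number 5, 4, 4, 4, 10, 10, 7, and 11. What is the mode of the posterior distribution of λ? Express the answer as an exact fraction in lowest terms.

Total count: 5 + 4 + 4 + 4 + 10 + 10 + 7 + 11 = 55.
Total exposure: 8 shifts.
By Gamma–Poisson conjugacy, the posterior is Gamma(α + Σx, β + Σt) = Gamma(26 + 55, 1 + 8) = Gamma(81, 9).
Posterior mode = (α'−1)/β' = 80/9.

80/9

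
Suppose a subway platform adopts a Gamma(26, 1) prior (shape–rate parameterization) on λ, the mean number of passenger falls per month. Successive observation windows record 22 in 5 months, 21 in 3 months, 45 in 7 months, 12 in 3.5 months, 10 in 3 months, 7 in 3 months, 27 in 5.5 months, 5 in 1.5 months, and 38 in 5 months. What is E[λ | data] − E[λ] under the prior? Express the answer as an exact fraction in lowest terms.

-508/25

Total count: 22 + 21 + 45 + 12 + 10 + 7 + 27 + 5 + 38 = 187.
Total exposure: 5 + 3 + 7 + 3.5 + 3 + 3 + 5.5 + 1.5 + 5 = 36.5 months.
The Gamma prior is conjugate for the Poisson rate, so λ | data ~ Gamma(26+187, 1+36.5) = Gamma(213, 75/2).
Posterior mean = 213/(75/2) = 142/25; prior mean = 26/1 = 26. Difference = 142/25 − 26 = -508/25.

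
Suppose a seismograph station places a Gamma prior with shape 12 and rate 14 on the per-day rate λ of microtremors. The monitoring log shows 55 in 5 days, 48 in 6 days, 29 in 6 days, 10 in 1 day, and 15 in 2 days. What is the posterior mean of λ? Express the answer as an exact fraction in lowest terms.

169/34

Total count: 55 + 48 + 29 + 10 + 15 = 157.
Total exposure: 5 + 6 + 6 + 1 + 2 = 20 days.
Gamma(α, β) with Poisson data over total exposure Σt gives posterior Gamma(α+Σx, β+Σt) = Gamma(169, 34).
Posterior mean = α'/β' = 169/34.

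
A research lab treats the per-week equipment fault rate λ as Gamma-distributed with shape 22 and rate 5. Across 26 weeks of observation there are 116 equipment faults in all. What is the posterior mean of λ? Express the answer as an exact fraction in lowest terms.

Total count 116 over total exposure 26 weeks.
By Gamma–Poisson conjugacy, the posterior is Gamma(α + Σx, β + Σt) = Gamma(22 + 116, 5 + 26) = Gamma(138, 31).
Posterior mean = α'/β' = 138/31.

138/31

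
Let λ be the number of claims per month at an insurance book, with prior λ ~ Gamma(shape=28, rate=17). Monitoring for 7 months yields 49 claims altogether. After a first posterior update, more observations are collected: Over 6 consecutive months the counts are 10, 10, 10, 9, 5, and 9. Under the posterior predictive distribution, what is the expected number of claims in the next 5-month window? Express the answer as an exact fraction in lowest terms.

Total count 49 over total exposure 7 months.
After the first batch: Gamma(28 + 49, 17 + 7) = Gamma(77, 24).
Total count: 10 + 10 + 10 + 9 + 5 + 9 = 53.
Total exposure: 6 months.
After the second batch: Gamma(77 + 53, 24 + 6) = Gamma(130, 30).
Predictive mean over a 5-month window = T·E[λ|data] = 5·130/30 = 65/3.

65/3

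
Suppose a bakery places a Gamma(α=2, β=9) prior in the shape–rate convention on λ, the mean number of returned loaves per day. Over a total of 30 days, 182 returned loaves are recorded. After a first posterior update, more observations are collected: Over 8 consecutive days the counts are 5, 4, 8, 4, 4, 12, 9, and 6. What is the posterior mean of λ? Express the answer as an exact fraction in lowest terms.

236/47

Total count 182 over total exposure 30 days.
After the first batch: Gamma(2 + 182, 9 + 30) = Gamma(184, 39).
Total count: 5 + 4 + 8 + 4 + 4 + 12 + 9 + 6 = 52.
Total exposure: 8 days.
After the second batch: Gamma(184 + 52, 39 + 8) = Gamma(236, 47).
Posterior mean = α'/β' = 236/47.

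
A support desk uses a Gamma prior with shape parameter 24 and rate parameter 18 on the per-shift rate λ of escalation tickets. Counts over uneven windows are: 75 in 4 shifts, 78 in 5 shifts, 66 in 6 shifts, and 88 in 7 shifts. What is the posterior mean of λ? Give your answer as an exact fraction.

331/40

Total count: 75 + 78 + 66 + 88 = 307.
Total exposure: 4 + 5 + 6 + 7 = 22 shifts.
Posterior: α' = 24 + 307 = 331, β' = 18 + 22 = 40.
Posterior mean = α'/β' = 331/40.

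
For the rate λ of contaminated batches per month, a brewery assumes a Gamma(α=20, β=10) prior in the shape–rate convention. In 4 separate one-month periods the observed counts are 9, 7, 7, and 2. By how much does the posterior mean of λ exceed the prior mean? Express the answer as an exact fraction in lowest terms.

Total count: 9 + 7 + 7 + 2 = 25.
Total exposure: 4 months.
Conjugate update: add total count to the shape and total exposure to the rate, giving Gamma(45, 14).
Posterior mean = 45/14 = 45/14; prior mean = 20/10 = 2. Difference = 45/14 − 2 = 17/14.

17/14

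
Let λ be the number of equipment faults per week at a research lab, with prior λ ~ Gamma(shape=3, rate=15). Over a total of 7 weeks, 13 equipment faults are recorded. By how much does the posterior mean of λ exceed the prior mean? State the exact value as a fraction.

29/55

Total count 13 over total exposure 7 weeks.
By Gamma–Poisson conjugacy, the posterior is Gamma(α + Σx, β + Σt) = Gamma(3 + 13, 15 + 7) = Gamma(16, 22).
Posterior mean = 16/22 = 8/11; prior mean = 3/15 = 1/5. Difference = 8/11 − 1/5 = 29/55.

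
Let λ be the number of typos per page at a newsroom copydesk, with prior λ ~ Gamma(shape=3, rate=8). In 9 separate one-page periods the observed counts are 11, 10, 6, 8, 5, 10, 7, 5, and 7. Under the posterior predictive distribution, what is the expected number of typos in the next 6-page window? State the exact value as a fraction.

Total count: 11 + 10 + 6 + 8 + 5 + 10 + 7 + 5 + 7 = 69.
Total exposure: 9 pages.
The Gamma prior is conjugate for the Poisson rate, so λ | data ~ Gamma(3+69, 8+9) = Gamma(72, 17).
Predictive mean over a 6-page window = T·E[λ|data] = 6·72/17 = 432/17.

432/17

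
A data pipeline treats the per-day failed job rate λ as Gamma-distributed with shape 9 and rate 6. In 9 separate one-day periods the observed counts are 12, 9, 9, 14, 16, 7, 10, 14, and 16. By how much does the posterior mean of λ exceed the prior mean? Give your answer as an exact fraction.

187/30

Total count: 12 + 9 + 9 + 14 + 16 + 7 + 10 + 14 + 16 = 107.
Total exposure: 9 days.
Posterior: α' = 9 + 107 = 116, β' = 6 + 9 = 15.
Posterior mean = 116/15 = 116/15; prior mean = 9/6 = 3/2. Difference = 116/15 − 3/2 = 187/30.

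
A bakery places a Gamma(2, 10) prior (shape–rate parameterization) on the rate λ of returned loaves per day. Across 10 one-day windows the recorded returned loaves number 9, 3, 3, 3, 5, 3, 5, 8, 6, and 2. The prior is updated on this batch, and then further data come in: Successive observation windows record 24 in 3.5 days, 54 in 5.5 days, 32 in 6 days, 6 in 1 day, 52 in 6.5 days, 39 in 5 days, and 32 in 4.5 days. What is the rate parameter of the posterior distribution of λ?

52

Total count: 9 + 3 + 3 + 3 + 5 + 3 + 5 + 8 + 6 + 2 = 47.
Total exposure: 10 days.
After the first batch: Gamma(2 + 47, 10 + 10) = Gamma(49, 20).
Total count: 24 + 54 + 32 + 6 + 52 + 39 + 32 = 239.
Total exposure: 3.5 + 5.5 + 6 + 1 + 6.5 + 5 + 4.5 = 32 days.
After the second batch: Gamma(49 + 239, 20 + 32) = Gamma(288, 52).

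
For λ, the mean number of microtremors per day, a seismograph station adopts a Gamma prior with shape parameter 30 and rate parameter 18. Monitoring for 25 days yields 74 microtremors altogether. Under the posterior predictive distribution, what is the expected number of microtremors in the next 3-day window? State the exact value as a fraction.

Total count 74 over total exposure 25 days.
Gamma(α, β) with Poisson data over total exposure Σt gives posterior Gamma(α+Σx, β+Σt) = Gamma(104, 43).
Predictive mean over a 3-day window = T·E[λ|data] = 3·104/43 = 312/43.

312/43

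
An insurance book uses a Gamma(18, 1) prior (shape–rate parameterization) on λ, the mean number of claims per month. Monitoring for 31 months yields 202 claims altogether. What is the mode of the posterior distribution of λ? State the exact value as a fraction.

219/32

Total count 202 over total exposure 31 months.
Conjugate update: add total count to the shape and total exposure to the rate, giving Gamma(220, 32).
Posterior mode = (α'−1)/β' = 219/32.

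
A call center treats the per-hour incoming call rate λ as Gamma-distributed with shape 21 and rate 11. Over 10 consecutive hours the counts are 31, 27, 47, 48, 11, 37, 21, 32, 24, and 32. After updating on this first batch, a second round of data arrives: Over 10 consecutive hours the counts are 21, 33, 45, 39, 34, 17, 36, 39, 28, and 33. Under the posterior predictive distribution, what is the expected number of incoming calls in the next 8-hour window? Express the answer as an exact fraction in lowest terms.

Total count: 31 + 27 + 47 + 48 + 11 + 37 + 21 + 32 + 24 + 32 = 310.
Total exposure: 10 hours.
After the first batch: Gamma(21 + 310, 11 + 10) = Gamma(331, 21).
Total count: 21 + 33 + 45 + 39 + 34 + 17 + 36 + 39 + 28 + 33 = 325.
Total exposure: 10 hours.
After the second batch: Gamma(331 + 325, 21 + 10) = Gamma(656, 31).
Predictive mean over an 8-hour window = T·E[λ|data] = 8·656/31 = 5248/31.

5248/31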